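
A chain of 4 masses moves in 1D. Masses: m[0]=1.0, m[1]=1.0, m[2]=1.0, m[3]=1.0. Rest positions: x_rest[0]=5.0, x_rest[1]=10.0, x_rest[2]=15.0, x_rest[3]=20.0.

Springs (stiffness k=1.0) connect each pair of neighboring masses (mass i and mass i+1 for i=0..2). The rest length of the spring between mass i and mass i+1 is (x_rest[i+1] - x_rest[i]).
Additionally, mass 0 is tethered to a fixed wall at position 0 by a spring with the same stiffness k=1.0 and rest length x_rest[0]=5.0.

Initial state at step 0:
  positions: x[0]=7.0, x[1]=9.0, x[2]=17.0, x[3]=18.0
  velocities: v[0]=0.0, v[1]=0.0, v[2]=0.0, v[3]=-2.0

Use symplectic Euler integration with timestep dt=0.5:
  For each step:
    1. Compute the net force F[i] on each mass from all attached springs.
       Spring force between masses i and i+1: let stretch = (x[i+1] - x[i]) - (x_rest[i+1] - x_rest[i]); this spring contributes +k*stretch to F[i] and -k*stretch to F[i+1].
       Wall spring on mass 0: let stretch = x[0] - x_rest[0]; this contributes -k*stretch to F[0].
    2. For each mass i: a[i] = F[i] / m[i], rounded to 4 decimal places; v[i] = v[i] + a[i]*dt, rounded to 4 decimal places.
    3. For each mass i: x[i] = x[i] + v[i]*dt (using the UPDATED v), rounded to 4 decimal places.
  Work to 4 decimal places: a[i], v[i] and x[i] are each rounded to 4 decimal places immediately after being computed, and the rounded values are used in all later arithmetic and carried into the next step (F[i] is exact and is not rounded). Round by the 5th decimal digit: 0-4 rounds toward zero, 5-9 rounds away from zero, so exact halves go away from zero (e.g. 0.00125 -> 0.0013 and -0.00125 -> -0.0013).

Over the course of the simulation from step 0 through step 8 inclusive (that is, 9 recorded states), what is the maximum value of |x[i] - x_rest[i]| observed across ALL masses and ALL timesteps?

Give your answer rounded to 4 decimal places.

Step 0: x=[7.0000 9.0000 17.0000 18.0000] v=[0.0000 0.0000 0.0000 -2.0000]
Step 1: x=[5.7500 10.5000 15.2500 18.0000] v=[-2.5000 3.0000 -3.5000 0.0000]
Step 2: x=[4.2500 12.0000 13.0000 18.5625] v=[-3.0000 3.0000 -4.5000 1.1250]
Step 3: x=[3.6250 11.8125 11.8906 18.9844] v=[-1.2500 -0.3750 -2.2188 0.8438]
Step 4: x=[4.1407 9.5977 12.5352 18.8829] v=[1.0313 -4.4297 1.2891 -0.2031]
Step 5: x=[4.9855 6.7530 14.0323 18.4444] v=[1.6895 -5.6895 2.9942 -0.8770]
Step 6: x=[5.0258 5.2862 14.8126 18.1529] v=[0.0805 -2.9336 1.5606 -0.5831]
Step 7: x=[3.8747 6.1359 14.0464 18.2763] v=[-2.3022 1.6994 -1.5325 0.2468]
Step 8: x=[2.3202 8.3980 12.3600 18.5923] v=[-3.1090 4.5241 -3.3728 0.6319]
Max displacement = 4.7138

Answer: 4.7138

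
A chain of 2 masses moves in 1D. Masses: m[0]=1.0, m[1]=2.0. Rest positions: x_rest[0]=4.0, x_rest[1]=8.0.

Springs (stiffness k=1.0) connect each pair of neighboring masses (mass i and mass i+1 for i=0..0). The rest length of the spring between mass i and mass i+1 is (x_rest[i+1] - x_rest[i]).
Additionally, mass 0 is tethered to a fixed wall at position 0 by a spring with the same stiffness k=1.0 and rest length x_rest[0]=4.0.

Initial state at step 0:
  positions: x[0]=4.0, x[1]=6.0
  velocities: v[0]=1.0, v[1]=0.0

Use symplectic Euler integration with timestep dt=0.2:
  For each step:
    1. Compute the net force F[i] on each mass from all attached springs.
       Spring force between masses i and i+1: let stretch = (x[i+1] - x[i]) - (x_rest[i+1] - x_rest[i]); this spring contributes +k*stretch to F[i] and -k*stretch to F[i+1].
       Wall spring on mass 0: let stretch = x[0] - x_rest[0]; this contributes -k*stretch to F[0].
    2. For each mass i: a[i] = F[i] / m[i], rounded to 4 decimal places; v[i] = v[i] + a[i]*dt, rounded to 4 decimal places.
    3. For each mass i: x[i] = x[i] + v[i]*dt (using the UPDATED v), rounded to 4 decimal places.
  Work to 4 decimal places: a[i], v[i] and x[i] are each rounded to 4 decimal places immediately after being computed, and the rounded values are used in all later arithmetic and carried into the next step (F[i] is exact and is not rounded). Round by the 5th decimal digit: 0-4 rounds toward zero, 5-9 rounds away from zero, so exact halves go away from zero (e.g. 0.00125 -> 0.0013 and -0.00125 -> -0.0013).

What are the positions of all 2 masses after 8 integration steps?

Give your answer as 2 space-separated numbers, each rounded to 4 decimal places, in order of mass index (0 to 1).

Answer: 3.0697 7.2699

Derivation:
Step 0: x=[4.0000 6.0000] v=[1.0000 0.0000]
Step 1: x=[4.1200 6.0400] v=[0.6000 0.2000]
Step 2: x=[4.1520 6.1216] v=[0.1600 0.4080]
Step 3: x=[4.0967 6.2438] v=[-0.2765 0.6110]
Step 4: x=[3.9634 6.4031] v=[-0.6664 0.7963]
Step 5: x=[3.7692 6.5936] v=[-0.9711 0.9523]
Step 6: x=[3.5372 6.8076] v=[-1.1601 1.0699]
Step 7: x=[3.2945 7.0362] v=[-1.2135 1.1429]
Step 8: x=[3.0697 7.2699] v=[-1.1241 1.1687]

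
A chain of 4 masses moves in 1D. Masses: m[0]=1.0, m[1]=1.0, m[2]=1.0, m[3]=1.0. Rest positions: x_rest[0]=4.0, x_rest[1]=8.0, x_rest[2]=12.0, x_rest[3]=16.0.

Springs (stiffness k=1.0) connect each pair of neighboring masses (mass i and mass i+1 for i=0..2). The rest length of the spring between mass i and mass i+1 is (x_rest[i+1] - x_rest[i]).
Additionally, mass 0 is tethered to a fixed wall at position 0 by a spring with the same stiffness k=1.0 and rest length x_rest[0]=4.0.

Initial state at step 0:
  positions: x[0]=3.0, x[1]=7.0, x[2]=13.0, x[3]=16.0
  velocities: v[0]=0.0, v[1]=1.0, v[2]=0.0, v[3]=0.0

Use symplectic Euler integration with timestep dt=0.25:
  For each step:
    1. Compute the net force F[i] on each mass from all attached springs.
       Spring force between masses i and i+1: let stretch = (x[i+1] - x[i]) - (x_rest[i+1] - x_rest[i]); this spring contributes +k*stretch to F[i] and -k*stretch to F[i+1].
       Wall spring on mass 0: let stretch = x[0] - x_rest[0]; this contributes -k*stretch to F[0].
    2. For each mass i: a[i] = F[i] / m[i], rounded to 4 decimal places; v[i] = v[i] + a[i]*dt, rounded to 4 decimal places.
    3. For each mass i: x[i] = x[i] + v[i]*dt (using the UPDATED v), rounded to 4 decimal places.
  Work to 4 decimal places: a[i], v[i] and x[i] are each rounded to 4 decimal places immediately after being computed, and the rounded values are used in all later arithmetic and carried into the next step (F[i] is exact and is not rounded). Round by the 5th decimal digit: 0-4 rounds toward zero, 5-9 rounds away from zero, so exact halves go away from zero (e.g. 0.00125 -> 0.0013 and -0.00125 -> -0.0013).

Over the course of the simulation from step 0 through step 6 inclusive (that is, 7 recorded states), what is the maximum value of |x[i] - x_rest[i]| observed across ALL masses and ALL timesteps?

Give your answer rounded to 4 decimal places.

Answer: 1.0588

Derivation:
Step 0: x=[3.0000 7.0000 13.0000 16.0000] v=[0.0000 1.0000 0.0000 0.0000]
Step 1: x=[3.0625 7.3750 12.8125 16.0625] v=[0.2500 1.5000 -0.7500 0.2500]
Step 2: x=[3.2031 7.8203 12.4883 16.1719] v=[0.5625 1.7813 -1.2969 0.4375]
Step 3: x=[3.4321 8.2688 12.1026 16.3011] v=[0.9160 1.7940 -1.5430 0.5166]
Step 4: x=[3.7489 8.6546 11.7397 16.4179] v=[1.2672 1.5433 -1.4518 0.4670]
Step 5: x=[4.1380 8.9267 11.4763 16.4923] v=[1.5564 1.0882 -1.0535 0.2975]
Step 6: x=[4.5678 9.0588 11.3671 16.5032] v=[1.7191 0.5284 -0.4369 0.0435]
Max displacement = 1.0588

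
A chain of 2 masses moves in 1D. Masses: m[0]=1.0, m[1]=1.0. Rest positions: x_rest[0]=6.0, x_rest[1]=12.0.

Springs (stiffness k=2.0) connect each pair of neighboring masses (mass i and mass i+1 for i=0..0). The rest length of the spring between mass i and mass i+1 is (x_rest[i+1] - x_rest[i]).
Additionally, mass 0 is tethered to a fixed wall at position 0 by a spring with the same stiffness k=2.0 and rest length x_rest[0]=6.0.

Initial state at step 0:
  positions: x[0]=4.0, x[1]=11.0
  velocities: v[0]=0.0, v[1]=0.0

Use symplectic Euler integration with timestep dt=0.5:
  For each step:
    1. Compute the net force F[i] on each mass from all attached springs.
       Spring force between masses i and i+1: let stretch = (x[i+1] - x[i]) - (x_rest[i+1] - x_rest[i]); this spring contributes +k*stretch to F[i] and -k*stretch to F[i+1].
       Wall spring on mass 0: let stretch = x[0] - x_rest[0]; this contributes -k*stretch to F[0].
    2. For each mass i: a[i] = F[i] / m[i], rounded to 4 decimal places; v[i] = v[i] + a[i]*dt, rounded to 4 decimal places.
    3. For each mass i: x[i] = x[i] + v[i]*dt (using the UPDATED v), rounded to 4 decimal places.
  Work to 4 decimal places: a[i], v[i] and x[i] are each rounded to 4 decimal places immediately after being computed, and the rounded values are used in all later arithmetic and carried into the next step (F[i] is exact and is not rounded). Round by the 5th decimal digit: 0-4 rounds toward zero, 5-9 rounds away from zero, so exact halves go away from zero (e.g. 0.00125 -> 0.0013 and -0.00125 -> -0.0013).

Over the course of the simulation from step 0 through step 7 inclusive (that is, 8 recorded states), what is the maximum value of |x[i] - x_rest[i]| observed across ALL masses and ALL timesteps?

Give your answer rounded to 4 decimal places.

Answer: 2.1797

Derivation:
Step 0: x=[4.0000 11.0000] v=[0.0000 0.0000]
Step 1: x=[5.5000 10.5000] v=[3.0000 -1.0000]
Step 2: x=[6.7500 10.5000] v=[2.5000 0.0000]
Step 3: x=[6.5000 11.6250] v=[-0.5000 2.2500]
Step 4: x=[5.5625 13.1875] v=[-1.8750 3.1250]
Step 5: x=[5.6563 13.9375] v=[0.1875 1.5000]
Step 6: x=[7.0625 13.5469] v=[2.8124 -0.7812]
Step 7: x=[8.1797 12.9141] v=[2.2343 -1.2656]
Max displacement = 2.1797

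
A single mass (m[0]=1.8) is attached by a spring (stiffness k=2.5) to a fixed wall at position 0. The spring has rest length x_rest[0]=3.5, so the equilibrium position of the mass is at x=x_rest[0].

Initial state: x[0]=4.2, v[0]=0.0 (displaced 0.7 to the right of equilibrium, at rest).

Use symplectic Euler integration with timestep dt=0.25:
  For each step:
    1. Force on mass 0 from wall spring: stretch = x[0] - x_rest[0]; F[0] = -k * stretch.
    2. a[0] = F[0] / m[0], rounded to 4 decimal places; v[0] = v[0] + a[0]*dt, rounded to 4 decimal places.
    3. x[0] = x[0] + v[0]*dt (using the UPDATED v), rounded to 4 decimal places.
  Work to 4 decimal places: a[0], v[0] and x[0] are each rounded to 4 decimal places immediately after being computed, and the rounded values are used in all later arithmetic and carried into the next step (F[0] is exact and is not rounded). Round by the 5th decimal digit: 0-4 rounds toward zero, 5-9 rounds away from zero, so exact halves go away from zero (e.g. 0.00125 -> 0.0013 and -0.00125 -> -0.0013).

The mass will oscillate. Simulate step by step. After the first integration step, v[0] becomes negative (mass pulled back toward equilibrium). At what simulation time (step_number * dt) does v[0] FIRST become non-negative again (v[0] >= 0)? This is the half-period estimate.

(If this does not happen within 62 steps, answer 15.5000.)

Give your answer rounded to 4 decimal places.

Step 0: x=[4.2000] v=[0.0000]
Step 1: x=[4.1392] v=[-0.2431]
Step 2: x=[4.0229] v=[-0.4651]
Step 3: x=[3.8612] v=[-0.6467]
Step 4: x=[3.6682] v=[-0.7721]
Step 5: x=[3.4606] v=[-0.8305]
Step 6: x=[3.2564] v=[-0.8168]
Step 7: x=[3.0734] v=[-0.7322]
Step 8: x=[2.9274] v=[-0.5841]
Step 9: x=[2.8311] v=[-0.3853]
Step 10: x=[2.7928] v=[-0.1531]
Step 11: x=[2.8159] v=[0.0925]
First v>=0 after going negative at step 11, time=2.7500

Answer: 2.7500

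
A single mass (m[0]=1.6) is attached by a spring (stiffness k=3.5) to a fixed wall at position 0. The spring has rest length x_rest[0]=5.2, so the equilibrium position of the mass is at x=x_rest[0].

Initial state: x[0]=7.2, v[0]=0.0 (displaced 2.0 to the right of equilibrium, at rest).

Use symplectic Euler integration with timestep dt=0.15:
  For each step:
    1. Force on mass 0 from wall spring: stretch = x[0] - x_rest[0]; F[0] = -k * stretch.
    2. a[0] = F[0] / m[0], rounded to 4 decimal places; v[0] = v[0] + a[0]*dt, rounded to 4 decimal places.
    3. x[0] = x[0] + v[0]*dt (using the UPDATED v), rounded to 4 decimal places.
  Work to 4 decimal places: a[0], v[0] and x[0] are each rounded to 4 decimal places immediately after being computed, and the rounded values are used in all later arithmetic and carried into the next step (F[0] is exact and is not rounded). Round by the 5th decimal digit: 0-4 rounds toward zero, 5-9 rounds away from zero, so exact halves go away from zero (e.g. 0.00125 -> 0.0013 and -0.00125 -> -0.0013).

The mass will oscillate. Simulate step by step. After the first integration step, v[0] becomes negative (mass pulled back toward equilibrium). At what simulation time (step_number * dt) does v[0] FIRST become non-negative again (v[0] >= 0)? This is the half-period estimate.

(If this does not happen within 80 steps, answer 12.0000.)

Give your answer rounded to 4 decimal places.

Answer: 2.2500

Derivation:
Step 0: x=[7.2000] v=[0.0000]
Step 1: x=[7.1016] v=[-0.6563]
Step 2: x=[6.9096] v=[-1.2803]
Step 3: x=[6.6334] v=[-1.8413]
Step 4: x=[6.2867] v=[-2.3116]
Step 5: x=[5.8865] v=[-2.6682]
Step 6: x=[5.4525] v=[-2.8935]
Step 7: x=[5.0061] v=[-2.9763]
Step 8: x=[4.5692] v=[-2.9127]
Step 9: x=[4.1633] v=[-2.7057]
Step 10: x=[3.8085] v=[-2.3655]
Step 11: x=[3.5222] v=[-1.9089]
Step 12: x=[3.3184] v=[-1.3584]
Step 13: x=[3.2073] v=[-0.7410]
Step 14: x=[3.1942] v=[-0.0872]
Step 15: x=[3.2799] v=[0.5710]
First v>=0 after going negative at step 15, time=2.2500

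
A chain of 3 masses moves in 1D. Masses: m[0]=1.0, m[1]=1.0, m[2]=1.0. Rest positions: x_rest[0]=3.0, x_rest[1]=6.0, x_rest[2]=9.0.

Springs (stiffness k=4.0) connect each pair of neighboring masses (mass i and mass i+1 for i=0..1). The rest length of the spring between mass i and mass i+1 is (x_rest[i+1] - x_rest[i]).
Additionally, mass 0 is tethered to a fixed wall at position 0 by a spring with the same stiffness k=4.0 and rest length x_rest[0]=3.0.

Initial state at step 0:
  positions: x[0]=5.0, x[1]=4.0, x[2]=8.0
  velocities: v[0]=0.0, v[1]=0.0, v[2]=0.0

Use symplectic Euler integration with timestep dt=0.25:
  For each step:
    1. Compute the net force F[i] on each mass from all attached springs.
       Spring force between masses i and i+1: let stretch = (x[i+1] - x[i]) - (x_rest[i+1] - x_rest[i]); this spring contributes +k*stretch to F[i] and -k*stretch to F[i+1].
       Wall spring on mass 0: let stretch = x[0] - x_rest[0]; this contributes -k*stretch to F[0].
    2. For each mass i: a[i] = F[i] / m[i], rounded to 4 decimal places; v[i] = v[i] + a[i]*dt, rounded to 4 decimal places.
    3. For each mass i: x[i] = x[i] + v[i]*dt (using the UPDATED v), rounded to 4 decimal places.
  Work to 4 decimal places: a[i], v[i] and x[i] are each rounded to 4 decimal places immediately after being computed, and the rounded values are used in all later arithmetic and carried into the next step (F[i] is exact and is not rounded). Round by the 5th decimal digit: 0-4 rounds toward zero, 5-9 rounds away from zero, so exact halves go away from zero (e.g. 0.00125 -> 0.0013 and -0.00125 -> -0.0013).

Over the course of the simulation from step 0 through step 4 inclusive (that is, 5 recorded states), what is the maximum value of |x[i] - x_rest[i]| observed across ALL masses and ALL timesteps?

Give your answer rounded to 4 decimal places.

Answer: 2.4844

Derivation:
Step 0: x=[5.0000 4.0000 8.0000] v=[0.0000 0.0000 0.0000]
Step 1: x=[3.5000 5.2500 7.7500] v=[-6.0000 5.0000 -1.0000]
Step 2: x=[1.5625 6.6875 7.6250] v=[-7.7500 5.7500 -0.5000]
Step 3: x=[0.5156 7.0781 8.0156] v=[-4.1875 1.5625 1.5625]
Step 4: x=[0.9805 6.0625 8.9219] v=[1.8594 -4.0625 3.6250]
Max displacement = 2.4844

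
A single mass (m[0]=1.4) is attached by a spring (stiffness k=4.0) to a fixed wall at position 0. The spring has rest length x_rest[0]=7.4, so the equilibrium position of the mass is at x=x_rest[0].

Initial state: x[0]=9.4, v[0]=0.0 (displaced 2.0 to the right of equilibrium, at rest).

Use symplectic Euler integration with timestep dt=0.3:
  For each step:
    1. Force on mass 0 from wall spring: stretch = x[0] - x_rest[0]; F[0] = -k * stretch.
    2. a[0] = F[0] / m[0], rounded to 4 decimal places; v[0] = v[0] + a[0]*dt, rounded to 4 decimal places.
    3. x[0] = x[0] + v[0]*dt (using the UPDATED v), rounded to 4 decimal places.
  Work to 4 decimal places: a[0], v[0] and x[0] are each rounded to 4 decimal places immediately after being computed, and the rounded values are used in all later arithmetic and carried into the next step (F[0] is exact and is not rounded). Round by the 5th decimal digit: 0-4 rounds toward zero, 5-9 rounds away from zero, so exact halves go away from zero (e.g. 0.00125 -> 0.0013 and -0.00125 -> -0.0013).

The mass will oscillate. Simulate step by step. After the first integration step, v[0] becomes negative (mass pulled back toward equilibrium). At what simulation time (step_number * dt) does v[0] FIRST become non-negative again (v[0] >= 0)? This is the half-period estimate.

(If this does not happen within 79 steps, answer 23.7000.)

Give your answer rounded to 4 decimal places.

Answer: 2.1000

Derivation:
Step 0: x=[9.4000] v=[0.0000]
Step 1: x=[8.8857] v=[-1.7143]
Step 2: x=[7.9894] v=[-2.9878]
Step 3: x=[6.9415] v=[-3.4930]
Step 4: x=[6.0115] v=[-3.1000]
Step 5: x=[5.4385] v=[-1.9099]
Step 6: x=[5.3699] v=[-0.2286]
Step 7: x=[5.8234] v=[1.5115]
First v>=0 after going negative at step 7, time=2.1000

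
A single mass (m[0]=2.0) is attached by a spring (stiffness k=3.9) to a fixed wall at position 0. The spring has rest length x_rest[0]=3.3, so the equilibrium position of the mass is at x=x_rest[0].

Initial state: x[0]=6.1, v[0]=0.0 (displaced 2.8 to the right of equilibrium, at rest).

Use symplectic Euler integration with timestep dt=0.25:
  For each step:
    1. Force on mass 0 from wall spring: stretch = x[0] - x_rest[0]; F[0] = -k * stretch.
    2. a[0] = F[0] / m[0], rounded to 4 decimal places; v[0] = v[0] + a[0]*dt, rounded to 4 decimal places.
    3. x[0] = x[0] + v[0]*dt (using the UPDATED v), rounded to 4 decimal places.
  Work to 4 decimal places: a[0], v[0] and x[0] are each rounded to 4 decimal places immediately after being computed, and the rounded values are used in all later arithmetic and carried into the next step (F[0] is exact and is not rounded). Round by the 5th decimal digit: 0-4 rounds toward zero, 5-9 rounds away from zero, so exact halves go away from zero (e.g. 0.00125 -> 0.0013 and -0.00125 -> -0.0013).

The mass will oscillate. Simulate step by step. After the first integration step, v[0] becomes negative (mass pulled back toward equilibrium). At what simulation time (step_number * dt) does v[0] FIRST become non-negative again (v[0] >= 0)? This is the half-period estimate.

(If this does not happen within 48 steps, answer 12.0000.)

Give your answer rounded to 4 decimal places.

Step 0: x=[6.1000] v=[0.0000]
Step 1: x=[5.7588] v=[-1.3650]
Step 2: x=[5.1179] v=[-2.5637]
Step 3: x=[4.2554] v=[-3.4499]
Step 4: x=[3.2765] v=[-3.9157]
Step 5: x=[2.3004] v=[-3.9043]
Step 6: x=[1.4462] v=[-3.4170]
Step 7: x=[0.8179] v=[-2.5133]
Step 8: x=[0.4921] v=[-1.3033]
Step 9: x=[0.5085] v=[0.0656]
First v>=0 after going negative at step 9, time=2.2500

Answer: 2.2500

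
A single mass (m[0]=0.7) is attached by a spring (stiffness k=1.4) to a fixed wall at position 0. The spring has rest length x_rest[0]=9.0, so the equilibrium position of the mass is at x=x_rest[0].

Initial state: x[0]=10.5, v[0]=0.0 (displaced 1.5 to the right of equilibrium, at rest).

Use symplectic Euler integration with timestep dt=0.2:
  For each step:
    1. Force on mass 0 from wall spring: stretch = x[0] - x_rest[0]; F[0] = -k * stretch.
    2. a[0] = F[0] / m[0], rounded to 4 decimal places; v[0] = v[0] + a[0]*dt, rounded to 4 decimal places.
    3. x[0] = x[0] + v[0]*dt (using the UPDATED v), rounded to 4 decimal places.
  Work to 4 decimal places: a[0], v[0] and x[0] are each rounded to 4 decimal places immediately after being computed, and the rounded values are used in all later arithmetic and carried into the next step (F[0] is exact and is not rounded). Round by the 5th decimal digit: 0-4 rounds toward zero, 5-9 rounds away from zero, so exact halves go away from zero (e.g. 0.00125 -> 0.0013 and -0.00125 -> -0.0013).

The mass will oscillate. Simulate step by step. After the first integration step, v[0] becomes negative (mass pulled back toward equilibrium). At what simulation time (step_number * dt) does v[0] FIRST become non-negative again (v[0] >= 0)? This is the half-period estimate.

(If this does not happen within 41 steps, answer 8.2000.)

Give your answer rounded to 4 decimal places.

Step 0: x=[10.5000] v=[0.0000]
Step 1: x=[10.3800] v=[-0.6000]
Step 2: x=[10.1496] v=[-1.1520]
Step 3: x=[9.8272] v=[-1.6118]
Step 4: x=[9.4387] v=[-1.9427]
Step 5: x=[9.0151] v=[-2.1182]
Step 6: x=[8.5903] v=[-2.1242]
Step 7: x=[8.1982] v=[-1.9603]
Step 8: x=[7.8703] v=[-1.6396]
Step 9: x=[7.6328] v=[-1.1877]
Step 10: x=[7.5046] v=[-0.6408]
Step 11: x=[7.4961] v=[-0.0426]
Step 12: x=[7.6079] v=[0.5590]
First v>=0 after going negative at step 12, time=2.4000

Answer: 2.4000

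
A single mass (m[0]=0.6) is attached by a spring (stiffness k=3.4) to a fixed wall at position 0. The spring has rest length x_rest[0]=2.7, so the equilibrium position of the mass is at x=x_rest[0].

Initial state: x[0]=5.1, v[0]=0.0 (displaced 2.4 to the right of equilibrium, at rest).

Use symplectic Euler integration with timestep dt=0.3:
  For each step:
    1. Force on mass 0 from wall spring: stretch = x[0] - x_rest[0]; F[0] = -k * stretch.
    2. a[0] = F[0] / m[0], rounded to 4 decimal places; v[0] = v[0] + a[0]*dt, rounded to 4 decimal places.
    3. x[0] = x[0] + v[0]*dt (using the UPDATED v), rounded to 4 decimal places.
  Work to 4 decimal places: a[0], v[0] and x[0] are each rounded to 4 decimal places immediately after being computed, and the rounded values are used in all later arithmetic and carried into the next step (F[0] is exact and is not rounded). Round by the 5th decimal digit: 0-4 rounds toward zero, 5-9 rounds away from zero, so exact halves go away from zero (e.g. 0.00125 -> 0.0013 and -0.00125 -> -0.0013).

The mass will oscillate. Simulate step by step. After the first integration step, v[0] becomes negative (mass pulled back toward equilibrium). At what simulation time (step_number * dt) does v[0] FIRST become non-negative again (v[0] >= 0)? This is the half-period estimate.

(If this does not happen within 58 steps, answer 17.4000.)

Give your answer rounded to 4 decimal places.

Step 0: x=[5.1000] v=[0.0000]
Step 1: x=[3.8760] v=[-4.0800]
Step 2: x=[2.0522] v=[-6.0792]
Step 3: x=[0.5588] v=[-4.9779]
Step 4: x=[0.1574] v=[-1.3379]
Step 5: x=[1.0528] v=[2.9845]
First v>=0 after going negative at step 5, time=1.5000

Answer: 1.5000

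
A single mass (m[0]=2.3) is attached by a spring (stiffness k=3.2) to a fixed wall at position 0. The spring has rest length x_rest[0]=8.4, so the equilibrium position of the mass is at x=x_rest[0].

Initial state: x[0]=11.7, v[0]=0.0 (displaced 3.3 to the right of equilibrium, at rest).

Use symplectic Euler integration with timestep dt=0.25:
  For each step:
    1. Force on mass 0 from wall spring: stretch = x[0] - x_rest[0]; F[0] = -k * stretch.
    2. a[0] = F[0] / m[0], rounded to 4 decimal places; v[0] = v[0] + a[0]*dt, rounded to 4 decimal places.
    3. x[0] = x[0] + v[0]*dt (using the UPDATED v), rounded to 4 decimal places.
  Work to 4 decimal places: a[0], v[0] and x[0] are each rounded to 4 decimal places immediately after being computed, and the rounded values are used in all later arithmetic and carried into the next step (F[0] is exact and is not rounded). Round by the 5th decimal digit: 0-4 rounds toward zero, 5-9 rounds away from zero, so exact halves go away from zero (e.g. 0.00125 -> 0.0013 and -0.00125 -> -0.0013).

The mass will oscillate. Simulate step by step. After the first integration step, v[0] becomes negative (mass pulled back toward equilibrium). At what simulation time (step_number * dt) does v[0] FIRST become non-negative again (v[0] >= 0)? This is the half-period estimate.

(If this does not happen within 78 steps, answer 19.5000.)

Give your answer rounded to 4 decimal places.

Answer: 2.7500

Derivation:
Step 0: x=[11.7000] v=[0.0000]
Step 1: x=[11.4131] v=[-1.1478]
Step 2: x=[10.8642] v=[-2.1958]
Step 3: x=[10.1010] v=[-3.0529]
Step 4: x=[9.1899] v=[-3.6446]
Step 5: x=[8.2101] v=[-3.9194]
Step 6: x=[7.2468] v=[-3.8534]
Step 7: x=[6.3837] v=[-3.4523]
Step 8: x=[5.6960] v=[-2.7510]
Step 9: x=[5.2434] v=[-1.8105]
Step 10: x=[5.0653] v=[-0.7126]
Step 11: x=[5.1771] v=[0.4473]
First v>=0 after going negative at step 11, time=2.7500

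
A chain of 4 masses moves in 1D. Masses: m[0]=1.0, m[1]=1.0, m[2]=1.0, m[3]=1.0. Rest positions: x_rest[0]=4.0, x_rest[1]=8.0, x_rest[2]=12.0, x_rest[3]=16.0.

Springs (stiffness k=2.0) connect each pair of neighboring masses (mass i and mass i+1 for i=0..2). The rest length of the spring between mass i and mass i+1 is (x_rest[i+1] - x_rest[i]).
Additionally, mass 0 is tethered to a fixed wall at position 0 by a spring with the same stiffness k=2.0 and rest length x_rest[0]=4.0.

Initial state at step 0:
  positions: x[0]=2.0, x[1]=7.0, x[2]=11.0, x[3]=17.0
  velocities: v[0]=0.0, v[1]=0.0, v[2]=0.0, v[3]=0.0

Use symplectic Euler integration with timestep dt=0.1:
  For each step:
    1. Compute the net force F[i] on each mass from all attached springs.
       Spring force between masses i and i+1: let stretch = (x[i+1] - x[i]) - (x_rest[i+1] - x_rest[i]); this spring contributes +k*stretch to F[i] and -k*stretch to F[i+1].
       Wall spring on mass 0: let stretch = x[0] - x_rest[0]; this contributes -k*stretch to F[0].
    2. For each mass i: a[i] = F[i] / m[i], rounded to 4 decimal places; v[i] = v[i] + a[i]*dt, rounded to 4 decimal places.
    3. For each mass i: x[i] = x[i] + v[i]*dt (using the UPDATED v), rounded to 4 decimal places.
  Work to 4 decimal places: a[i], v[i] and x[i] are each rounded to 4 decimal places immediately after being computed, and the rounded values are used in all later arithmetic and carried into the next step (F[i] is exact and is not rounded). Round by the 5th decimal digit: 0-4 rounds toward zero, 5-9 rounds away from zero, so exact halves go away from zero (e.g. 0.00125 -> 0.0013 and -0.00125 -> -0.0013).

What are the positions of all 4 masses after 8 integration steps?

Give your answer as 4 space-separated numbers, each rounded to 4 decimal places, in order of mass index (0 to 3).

Step 0: x=[2.0000 7.0000 11.0000 17.0000] v=[0.0000 0.0000 0.0000 0.0000]
Step 1: x=[2.0600 6.9800 11.0400 16.9600] v=[0.6000 -0.2000 0.4000 -0.4000]
Step 2: x=[2.1772 6.9428 11.1172 16.8816] v=[1.1720 -0.3720 0.7720 -0.7840]
Step 3: x=[2.3462 6.8938 11.2262 16.7679] v=[1.6897 -0.4902 1.0900 -1.1369]
Step 4: x=[2.5592 6.8405 11.3594 16.6234] v=[2.1300 -0.5332 1.3319 -1.4452]
Step 5: x=[2.8066 6.7919 11.5075 16.4536] v=[2.4744 -0.4857 1.4809 -1.6980]
Step 6: x=[3.0776 6.7579 11.6602 16.2649] v=[2.7101 -0.3396 1.5270 -1.8872]
Step 7: x=[3.3607 6.7484 11.8070 16.0641] v=[2.8306 -0.0952 1.4675 -2.0081]
Step 8: x=[3.6443 6.7723 11.9377 15.8582] v=[2.8360 0.2390 1.3072 -2.0595]

Answer: 3.6443 6.7723 11.9377 15.8582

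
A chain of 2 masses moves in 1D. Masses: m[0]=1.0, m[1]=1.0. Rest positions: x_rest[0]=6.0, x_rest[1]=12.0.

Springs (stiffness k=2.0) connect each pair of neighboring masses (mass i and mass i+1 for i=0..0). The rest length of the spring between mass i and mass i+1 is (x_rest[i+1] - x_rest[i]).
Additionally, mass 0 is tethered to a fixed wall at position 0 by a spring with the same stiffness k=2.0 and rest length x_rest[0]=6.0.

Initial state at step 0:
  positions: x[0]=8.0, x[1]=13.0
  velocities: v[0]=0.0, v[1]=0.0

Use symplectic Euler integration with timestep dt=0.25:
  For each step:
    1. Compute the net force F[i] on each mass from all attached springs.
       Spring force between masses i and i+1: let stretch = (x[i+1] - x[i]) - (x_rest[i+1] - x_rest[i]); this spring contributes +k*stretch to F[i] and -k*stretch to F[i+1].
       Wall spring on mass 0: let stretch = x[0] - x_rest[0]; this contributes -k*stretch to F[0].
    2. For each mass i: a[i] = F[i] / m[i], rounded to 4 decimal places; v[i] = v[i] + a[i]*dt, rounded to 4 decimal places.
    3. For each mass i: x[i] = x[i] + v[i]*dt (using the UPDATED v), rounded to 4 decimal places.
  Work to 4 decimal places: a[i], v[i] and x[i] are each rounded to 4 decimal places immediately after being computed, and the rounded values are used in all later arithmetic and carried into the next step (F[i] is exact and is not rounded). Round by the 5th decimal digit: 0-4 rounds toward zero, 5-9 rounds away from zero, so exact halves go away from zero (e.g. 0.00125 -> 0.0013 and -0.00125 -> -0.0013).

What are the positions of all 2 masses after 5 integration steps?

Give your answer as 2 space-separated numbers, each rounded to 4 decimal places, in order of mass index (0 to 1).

Answer: 5.3183 13.2277

Derivation:
Step 0: x=[8.0000 13.0000] v=[0.0000 0.0000]
Step 1: x=[7.6250 13.1250] v=[-1.5000 0.5000]
Step 2: x=[6.9844 13.3125] v=[-2.5625 0.7500]
Step 3: x=[6.2617 13.4590] v=[-2.8907 0.5860]
Step 4: x=[5.6560 13.4558] v=[-2.4229 -0.0127]
Step 5: x=[5.3183 13.2277] v=[-1.3510 -0.9126]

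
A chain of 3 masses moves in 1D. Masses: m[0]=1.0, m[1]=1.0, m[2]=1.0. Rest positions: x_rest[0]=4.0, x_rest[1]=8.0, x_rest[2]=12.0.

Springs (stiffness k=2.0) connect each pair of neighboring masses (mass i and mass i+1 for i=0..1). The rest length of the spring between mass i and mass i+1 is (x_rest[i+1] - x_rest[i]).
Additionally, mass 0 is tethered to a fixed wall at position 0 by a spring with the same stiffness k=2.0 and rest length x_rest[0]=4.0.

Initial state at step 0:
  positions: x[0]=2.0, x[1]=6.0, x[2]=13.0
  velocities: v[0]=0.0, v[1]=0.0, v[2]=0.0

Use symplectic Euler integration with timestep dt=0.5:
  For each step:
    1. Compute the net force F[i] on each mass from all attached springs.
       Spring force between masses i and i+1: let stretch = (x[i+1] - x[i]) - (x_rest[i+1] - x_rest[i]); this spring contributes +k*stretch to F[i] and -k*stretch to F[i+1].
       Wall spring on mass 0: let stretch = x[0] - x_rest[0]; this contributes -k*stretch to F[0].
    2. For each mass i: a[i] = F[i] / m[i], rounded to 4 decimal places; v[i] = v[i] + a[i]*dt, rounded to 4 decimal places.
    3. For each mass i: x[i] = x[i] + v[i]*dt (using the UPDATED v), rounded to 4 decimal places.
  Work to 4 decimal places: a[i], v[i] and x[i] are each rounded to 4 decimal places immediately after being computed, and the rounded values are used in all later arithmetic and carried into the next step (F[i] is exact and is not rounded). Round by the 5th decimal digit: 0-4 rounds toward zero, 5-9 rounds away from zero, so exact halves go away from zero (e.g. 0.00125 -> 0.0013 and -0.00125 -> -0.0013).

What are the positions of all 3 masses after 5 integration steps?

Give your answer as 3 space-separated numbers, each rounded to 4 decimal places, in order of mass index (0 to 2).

Step 0: x=[2.0000 6.0000 13.0000] v=[0.0000 0.0000 0.0000]
Step 1: x=[3.0000 7.5000 11.5000] v=[2.0000 3.0000 -3.0000]
Step 2: x=[4.7500 8.7500 10.0000] v=[3.5000 2.5000 -3.0000]
Step 3: x=[6.1250 8.6250 9.8750] v=[2.7500 -0.2500 -0.2500]
Step 4: x=[5.6875 7.8750 11.1250] v=[-0.8750 -1.5000 2.5000]
Step 5: x=[3.5000 7.6563 12.7500] v=[-4.3750 -0.4375 3.2500]

Answer: 3.5000 7.6563 12.7500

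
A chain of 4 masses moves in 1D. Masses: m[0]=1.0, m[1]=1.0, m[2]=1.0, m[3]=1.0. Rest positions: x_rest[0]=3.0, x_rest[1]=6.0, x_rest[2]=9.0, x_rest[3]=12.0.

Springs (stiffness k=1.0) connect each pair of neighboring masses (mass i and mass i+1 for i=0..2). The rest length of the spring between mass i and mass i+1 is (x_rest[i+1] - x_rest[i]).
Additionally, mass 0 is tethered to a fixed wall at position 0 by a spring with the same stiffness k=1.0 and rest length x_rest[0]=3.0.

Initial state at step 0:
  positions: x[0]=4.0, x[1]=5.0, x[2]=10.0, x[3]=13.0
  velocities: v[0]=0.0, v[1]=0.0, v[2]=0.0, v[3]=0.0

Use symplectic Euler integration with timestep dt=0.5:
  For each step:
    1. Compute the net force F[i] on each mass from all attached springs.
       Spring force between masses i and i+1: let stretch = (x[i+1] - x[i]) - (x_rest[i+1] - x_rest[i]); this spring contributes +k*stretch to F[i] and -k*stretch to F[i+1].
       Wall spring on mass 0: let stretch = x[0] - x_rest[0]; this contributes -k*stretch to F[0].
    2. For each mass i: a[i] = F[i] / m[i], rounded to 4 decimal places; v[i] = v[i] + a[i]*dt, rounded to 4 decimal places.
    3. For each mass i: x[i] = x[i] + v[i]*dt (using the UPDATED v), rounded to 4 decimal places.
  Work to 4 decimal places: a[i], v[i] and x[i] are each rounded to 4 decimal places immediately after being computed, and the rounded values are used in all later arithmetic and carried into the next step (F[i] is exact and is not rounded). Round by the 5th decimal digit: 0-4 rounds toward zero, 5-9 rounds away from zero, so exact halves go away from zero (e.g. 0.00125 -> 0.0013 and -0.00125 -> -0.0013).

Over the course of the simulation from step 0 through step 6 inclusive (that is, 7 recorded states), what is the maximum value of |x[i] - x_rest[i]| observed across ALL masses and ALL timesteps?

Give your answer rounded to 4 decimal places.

Answer: 1.6250

Derivation:
Step 0: x=[4.0000 5.0000 10.0000 13.0000] v=[0.0000 0.0000 0.0000 0.0000]
Step 1: x=[3.2500 6.0000 9.5000 13.0000] v=[-1.5000 2.0000 -1.0000 0.0000]
Step 2: x=[2.3750 7.1875 9.0000 12.8750] v=[-1.7500 2.3750 -1.0000 -0.2500]
Step 3: x=[2.1094 7.6250 9.0157 12.5313] v=[-0.5313 0.8750 0.0313 -0.6875]
Step 4: x=[2.6953 7.0313 9.5626 12.0587] v=[1.1718 -1.1875 1.0938 -0.9453]
Step 5: x=[3.6914 5.9864 10.1007 11.7120] v=[1.9922 -2.0899 1.0762 -0.6934]
Step 6: x=[4.3384 5.3963 10.0131 11.7125] v=[1.2940 -1.1803 -0.1753 0.0010]
Max displacement = 1.6250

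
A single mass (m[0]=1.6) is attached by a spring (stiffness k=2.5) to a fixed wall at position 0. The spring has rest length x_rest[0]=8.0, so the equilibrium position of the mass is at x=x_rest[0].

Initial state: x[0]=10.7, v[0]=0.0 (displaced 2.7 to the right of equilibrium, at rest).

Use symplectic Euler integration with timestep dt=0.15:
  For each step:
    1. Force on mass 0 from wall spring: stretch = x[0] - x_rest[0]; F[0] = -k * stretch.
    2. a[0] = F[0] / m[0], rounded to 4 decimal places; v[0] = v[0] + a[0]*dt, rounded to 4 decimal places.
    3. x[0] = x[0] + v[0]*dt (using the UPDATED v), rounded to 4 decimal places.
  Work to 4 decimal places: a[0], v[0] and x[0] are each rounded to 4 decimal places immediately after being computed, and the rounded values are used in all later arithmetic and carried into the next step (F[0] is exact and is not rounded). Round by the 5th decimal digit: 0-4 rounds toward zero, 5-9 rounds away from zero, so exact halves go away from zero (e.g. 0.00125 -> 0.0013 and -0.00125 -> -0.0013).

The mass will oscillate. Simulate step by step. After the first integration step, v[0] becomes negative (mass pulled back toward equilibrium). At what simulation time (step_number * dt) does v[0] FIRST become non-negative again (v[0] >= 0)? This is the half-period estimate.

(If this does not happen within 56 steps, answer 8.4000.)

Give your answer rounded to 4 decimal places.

Step 0: x=[10.7000] v=[0.0000]
Step 1: x=[10.6051] v=[-0.6328]
Step 2: x=[10.4186] v=[-1.2434]
Step 3: x=[10.1471] v=[-1.8103]
Step 4: x=[9.8001] v=[-2.3135]
Step 5: x=[9.3898] v=[-2.7354]
Step 6: x=[8.9306] v=[-3.0611]
Step 7: x=[8.4387] v=[-3.2792]
Step 8: x=[7.9314] v=[-3.3820]
Step 9: x=[7.4265] v=[-3.3659]
Step 10: x=[6.9418] v=[-3.2315]
Step 11: x=[6.4943] v=[-2.9835]
Step 12: x=[6.0997] v=[-2.6306]
Step 13: x=[5.7719] v=[-2.1852]
Step 14: x=[5.5225] v=[-1.6630]
Step 15: x=[5.3602] v=[-1.0823]
Step 16: x=[5.2907] v=[-0.4636]
Step 17: x=[5.3164] v=[0.1714]
First v>=0 after going negative at step 17, time=2.5500

Answer: 2.5500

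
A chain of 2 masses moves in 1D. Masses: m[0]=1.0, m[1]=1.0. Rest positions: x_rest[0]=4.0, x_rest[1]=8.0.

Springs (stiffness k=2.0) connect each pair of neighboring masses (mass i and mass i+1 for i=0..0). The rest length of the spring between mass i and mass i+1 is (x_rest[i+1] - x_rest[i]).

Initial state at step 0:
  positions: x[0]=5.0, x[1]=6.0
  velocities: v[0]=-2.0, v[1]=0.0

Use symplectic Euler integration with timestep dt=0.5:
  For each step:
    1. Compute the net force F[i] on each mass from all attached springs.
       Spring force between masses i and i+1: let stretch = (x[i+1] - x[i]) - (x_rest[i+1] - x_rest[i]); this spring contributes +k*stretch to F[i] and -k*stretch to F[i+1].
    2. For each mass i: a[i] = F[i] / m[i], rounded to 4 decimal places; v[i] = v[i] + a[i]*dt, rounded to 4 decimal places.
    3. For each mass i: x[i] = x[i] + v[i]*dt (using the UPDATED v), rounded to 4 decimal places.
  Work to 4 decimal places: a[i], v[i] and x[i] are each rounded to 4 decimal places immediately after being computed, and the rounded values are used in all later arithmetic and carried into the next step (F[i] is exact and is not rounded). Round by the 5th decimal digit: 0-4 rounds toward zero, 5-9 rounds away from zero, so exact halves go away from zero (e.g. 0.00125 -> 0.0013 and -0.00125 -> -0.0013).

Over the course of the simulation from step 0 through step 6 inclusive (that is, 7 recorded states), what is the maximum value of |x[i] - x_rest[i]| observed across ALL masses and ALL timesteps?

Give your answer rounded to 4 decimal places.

Answer: 5.0000

Derivation:
Step 0: x=[5.0000 6.0000] v=[-2.0000 0.0000]
Step 1: x=[2.5000 7.5000] v=[-5.0000 3.0000]
Step 2: x=[0.5000 8.5000] v=[-4.0000 2.0000]
Step 3: x=[0.5000 7.5000] v=[0.0000 -2.0000]
Step 4: x=[2.0000 5.0000] v=[3.0000 -5.0000]
Step 5: x=[3.0000 3.0000] v=[2.0000 -4.0000]
Step 6: x=[2.0000 3.0000] v=[-2.0000 0.0000]
Max displacement = 5.0000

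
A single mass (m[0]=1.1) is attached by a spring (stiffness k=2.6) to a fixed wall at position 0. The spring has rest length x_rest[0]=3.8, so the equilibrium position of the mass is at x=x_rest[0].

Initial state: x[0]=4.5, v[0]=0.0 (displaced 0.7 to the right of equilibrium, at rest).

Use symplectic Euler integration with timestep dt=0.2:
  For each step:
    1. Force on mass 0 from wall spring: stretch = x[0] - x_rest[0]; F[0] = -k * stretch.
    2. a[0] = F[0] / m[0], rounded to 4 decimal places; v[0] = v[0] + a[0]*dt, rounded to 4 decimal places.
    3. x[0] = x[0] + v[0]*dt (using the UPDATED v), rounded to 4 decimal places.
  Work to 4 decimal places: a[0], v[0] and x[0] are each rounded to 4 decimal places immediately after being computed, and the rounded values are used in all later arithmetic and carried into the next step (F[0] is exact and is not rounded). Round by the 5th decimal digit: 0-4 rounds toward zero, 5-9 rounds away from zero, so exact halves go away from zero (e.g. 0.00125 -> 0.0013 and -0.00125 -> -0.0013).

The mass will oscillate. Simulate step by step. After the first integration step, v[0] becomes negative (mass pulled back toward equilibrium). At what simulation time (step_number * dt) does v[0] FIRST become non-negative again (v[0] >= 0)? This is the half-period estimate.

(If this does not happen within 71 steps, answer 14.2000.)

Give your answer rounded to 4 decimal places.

Step 0: x=[4.5000] v=[0.0000]
Step 1: x=[4.4338] v=[-0.3309]
Step 2: x=[4.3077] v=[-0.6305]
Step 3: x=[4.1336] v=[-0.8705]
Step 4: x=[3.9280] v=[-1.0282]
Step 5: x=[3.7103] v=[-1.0887]
Step 6: x=[3.5010] v=[-1.0463]
Step 7: x=[3.3200] v=[-0.9050]
Step 8: x=[3.1844] v=[-0.6781]
Step 9: x=[3.1070] v=[-0.3871]
Step 10: x=[3.0951] v=[-0.0595]
Step 11: x=[3.1498] v=[0.2737]
First v>=0 after going negative at step 11, time=2.2000

Answer: 2.2000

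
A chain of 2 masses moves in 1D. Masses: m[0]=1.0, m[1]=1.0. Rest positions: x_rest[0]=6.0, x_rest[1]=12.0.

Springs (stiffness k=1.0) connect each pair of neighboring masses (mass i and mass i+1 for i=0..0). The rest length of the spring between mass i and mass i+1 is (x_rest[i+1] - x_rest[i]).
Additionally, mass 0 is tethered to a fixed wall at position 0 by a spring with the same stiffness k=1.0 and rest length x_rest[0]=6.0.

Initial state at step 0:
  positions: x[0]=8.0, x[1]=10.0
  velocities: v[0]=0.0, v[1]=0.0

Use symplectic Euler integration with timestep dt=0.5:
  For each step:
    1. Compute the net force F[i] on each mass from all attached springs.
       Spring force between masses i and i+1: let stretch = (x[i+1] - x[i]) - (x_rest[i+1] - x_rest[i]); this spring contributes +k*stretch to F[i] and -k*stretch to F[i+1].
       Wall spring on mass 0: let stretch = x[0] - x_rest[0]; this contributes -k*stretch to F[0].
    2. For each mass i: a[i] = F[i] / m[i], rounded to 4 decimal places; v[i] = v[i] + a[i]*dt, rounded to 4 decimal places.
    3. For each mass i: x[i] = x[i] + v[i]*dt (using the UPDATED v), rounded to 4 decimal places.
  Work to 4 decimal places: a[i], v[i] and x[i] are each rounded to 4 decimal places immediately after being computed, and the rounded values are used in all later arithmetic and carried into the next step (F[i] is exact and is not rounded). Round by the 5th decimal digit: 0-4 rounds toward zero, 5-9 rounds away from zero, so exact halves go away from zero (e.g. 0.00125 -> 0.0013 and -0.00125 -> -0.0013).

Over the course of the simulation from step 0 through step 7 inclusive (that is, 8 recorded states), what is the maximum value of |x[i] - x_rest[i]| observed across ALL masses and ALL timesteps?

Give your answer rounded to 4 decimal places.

Step 0: x=[8.0000 10.0000] v=[0.0000 0.0000]
Step 1: x=[6.5000 11.0000] v=[-3.0000 2.0000]
Step 2: x=[4.5000 12.3750] v=[-4.0000 2.7500]
Step 3: x=[3.3438 13.2813] v=[-2.3125 1.8125]
Step 4: x=[3.8360 13.2032] v=[0.9844 -0.1563]
Step 5: x=[5.7110 12.2833] v=[3.7500 -1.8399]
Step 6: x=[7.8014 11.2203] v=[4.1807 -2.1261]
Step 7: x=[8.7962 10.8025] v=[1.9895 -0.8356]
Max displacement = 2.7962

Answer: 2.7962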